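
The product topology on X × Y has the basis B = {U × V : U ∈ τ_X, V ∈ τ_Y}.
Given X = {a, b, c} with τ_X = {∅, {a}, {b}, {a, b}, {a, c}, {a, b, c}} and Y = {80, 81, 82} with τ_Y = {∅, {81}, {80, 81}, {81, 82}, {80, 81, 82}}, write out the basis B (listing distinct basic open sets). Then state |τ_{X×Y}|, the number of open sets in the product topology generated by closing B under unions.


Basis B = {∅ × ∅, {a} × {81}, {b} × {81}, {a} × {80, 81}, {a} × {81, 82}, {a, b} × {81}, {a, c} × {81}, {b} × {80, 81}, {b} × {81, 82}, {a} × {80, 81, 82}, {a, b, c} × {81}, {b} × {80, 81, 82}, {a, b} × {80, 81}, {a, c} × {80, 81}, {a, b} × {81, 82}, {a, c} × {81, 82}, {a, b} × {80, 81, 82}, {a, c} × {80, 81, 82}, {a, b, c} × {80, 81}, {a, b, c} × {81, 82}, {a, b, c} × {80, 81, 82}}; |τ_{X×Y}| = 70.

Enumerate products U × V with U ∈ τ_X, V ∈ τ_Y (deduplicated):
  ∅ × ∅ = {} (∅)
  {a} × {81} = {(a,81)}
  {b} × {81} = {(b,81)}
  {a} × {80, 81} = {(a,80), (a,81)}
  {a} × {81, 82} = {(a,81), (a,82)}
  {a, b} × {81} = {(a,81), (b,81)}
  {a, c} × {81} = {(a,81), (c,81)}
  {b} × {80, 81} = {(b,80), (b,81)}
  {b} × {81, 82} = {(b,81), (b,82)}
  {a} × {80, 81, 82} = {(a,80), (a,81), (a,82)}
  {a, b, c} × {81} = {(a,81), (b,81), (c,81)}
  {b} × {80, 81, 82} = {(b,80), (b,81), (b,82)}
  {a, b} × {80, 81} = {(a,80), (a,81), (b,80), (b,81)}
  {a, c} × {80, 81} = {(a,80), (a,81), (c,80), (c,81)}
  {a, b} × {81, 82} = {(a,81), (a,82), (b,81), (b,82)}
  {a, c} × {81, 82} = {(a,81), (a,82), (c,81), (c,82)}
  {a, b} × {80, 81, 82} = {(a,80), (a,81), (a,82), (b,80), (b,81), (b,82)}
  {a, c} × {80, 81, 82} = {(a,80), (a,81), (a,82), (c,80), (c,81), (c,82)}
  {a, b, c} × {80, 81} = {(a,80), (a,81), (b,80), (b,81), (c,80), (c,81)}
  {a, b, c} × {81, 82} = {(a,81), (a,82), (b,81), (b,82), (c,81), (c,82)}
  {a, b, c} × {80, 81, 82} = {(a,80), (a,81), (a,82), (b,80), (b,81), (b,82), (c,80), (c,81), (c,82)}
These 21 distinct sets form the basis B.
Close under arbitrary unions to get τ_{X×Y}; counting gives |τ_{X×Y}| = 70.


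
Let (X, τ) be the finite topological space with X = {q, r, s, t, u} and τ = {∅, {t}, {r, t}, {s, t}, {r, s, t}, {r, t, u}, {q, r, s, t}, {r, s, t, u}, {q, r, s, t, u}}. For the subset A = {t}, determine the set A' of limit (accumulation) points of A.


A' = {q, r, s, u}

For each x ∈ X, list the open sets U ∈ τ with x ∈ U, then check whether U ∩ (A ∖ {x}) ≠ ∅ for every such U.
  x = q: opens ∋ x are {q, r, s, t}, {q, r, s, t, u}; each meets A ∖ {q}, so x IS a limit point.
  x = r: opens ∋ x are {r, t}, {r, s, t}, {r, t, u}, {q, r, s, t}, {r, s, t, u}, {q, r, s, t, u}; each meets A ∖ {r}, so x IS a limit point.
  x = s: opens ∋ x are {s, t}, {r, s, t}, {q, r, s, t}, {r, s, t, u}, {q, r, s, t, u}; each meets A ∖ {s}, so x IS a limit point.
  x = t: open {t} ∋ x has {t} ∩ (A ∖ {t}) = ∅, so x is NOT a limit point.
  x = u: opens ∋ x are {r, t, u}, {r, s, t, u}, {q, r, s, t, u}; each meets A ∖ {u}, so x IS a limit point.
Collecting: A' = {q, r, s, u}.


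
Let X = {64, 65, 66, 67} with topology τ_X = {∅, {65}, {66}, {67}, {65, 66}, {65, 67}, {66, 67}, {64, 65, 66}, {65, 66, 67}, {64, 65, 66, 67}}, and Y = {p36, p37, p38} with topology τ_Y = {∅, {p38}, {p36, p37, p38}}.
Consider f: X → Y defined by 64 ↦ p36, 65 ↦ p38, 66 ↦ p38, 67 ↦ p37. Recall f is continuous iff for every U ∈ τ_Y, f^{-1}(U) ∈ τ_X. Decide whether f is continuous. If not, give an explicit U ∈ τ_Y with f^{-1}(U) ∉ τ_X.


f IS continuous.

Compute f^{-1}(U) for each U ∈ τ_Y:
  U = ∅: f^{-1}(U) = ∅ ∈ τ_X ✓.
  U = {p38}: f^{-1}(U) = {65, 66} ∈ τ_X ✓.
  U = {p36, p37, p38}: f^{-1}(U) = {64, 65, 66, 67} ∈ τ_X ✓.
Every preimage lies in τ_X, so f IS continuous.


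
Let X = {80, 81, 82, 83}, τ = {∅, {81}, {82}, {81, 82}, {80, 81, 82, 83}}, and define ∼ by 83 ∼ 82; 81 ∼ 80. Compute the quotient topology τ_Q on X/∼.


X/∼ = {[80=81], [82=83]}; |τ_Q| = 2.

Equivalence classes: [80=81], [82=83].
Quotient map π: X → X/∼ sends 80 ↦ [80=81], 81 ↦ [80=81], 82 ↦ [82=83], 83 ↦ [82=83].
For each subset V ⊆ X/∼, compute π^{-1}(V) ⊆ X and check whether π^{-1}(V) ∈ τ. V is open in τ_Q iff π^{-1}(V) ∈ τ.
  V = {}: π^{-1}(V) = ∅ ∈ τ ✓.
  V = {[80=81]}: π^{-1}(V) = {80, 81} ∉ τ ✗.
  V = {[82=83]}: π^{-1}(V) = {82, 83} ∉ τ ✗.
  V = {[80=81], [82=83]}: π^{-1}(V) = {80, 81, 82, 83} ∈ τ ✓.
Open sets in the quotient: τ_Q = {{}, {[80=81], [82=83]}} (2 elements).


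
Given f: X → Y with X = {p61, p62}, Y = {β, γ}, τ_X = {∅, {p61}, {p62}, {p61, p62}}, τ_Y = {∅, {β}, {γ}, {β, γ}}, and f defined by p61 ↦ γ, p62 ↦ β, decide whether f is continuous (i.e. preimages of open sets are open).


f IS continuous.

Compute f^{-1}(U) for each U ∈ τ_Y:
  U = ∅: f^{-1}(U) = ∅ ∈ τ_X ✓.
  U = {β}: f^{-1}(U) = {p62} ∈ τ_X ✓.
  U = {γ}: f^{-1}(U) = {p61} ∈ τ_X ✓.
  U = {β, γ}: f^{-1}(U) = {p61, p62} ∈ τ_X ✓.
Every preimage lies in τ_X, so f IS continuous.


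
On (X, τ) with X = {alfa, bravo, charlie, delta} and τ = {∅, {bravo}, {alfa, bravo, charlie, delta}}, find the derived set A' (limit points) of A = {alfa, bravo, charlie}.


A' = {alfa, charlie, delta}

For each x ∈ X, list the open sets U ∈ τ with x ∈ U, then check whether U ∩ (A ∖ {x}) ≠ ∅ for every such U.
  x = alfa: opens ∋ x are {alfa, bravo, charlie, delta}; each meets A ∖ {alfa}, so x IS a limit point.
  x = bravo: open {bravo} ∋ x has {bravo} ∩ (A ∖ {bravo}) = ∅, so x is NOT a limit point.
  x = charlie: opens ∋ x are {alfa, bravo, charlie, delta}; each meets A ∖ {charlie}, so x IS a limit point.
  x = delta: opens ∋ x are {alfa, bravo, charlie, delta}; each meets A ∖ {delta}, so x IS a limit point.
Collecting: A' = {alfa, charlie, delta}.


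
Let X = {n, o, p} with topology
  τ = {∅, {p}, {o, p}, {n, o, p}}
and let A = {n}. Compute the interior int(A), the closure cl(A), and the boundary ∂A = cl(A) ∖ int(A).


int(A) = ∅, cl(A) = {n}, ∂A = {n}.

Closed sets in (X, τ) are complements of opens:
  closed(X, τ) = {∅, {n}, {n, o}, {n, o, p}}.
int(A) = ⋃ {U ∈ τ : U ⊆ A}. Opens contained in A: ∅.
Taking the union of these: int(A) = ∅.
cl(A) = ⋂ {C closed : A ⊆ C}. Closed sets containing A: {n}, {n, o}, {n, o, p}.
Intersecting these: cl(A) = {n}.
∂A = cl(A) ∖ int(A) = {n} ∖ ∅ = {n}.


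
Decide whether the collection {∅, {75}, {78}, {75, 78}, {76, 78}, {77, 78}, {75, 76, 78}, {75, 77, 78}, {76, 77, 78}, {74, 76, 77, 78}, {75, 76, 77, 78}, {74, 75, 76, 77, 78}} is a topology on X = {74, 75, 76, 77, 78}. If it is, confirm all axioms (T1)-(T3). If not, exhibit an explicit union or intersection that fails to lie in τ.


τ IS a topology on X.

Axiom (T1): ∅ ∈ τ? Yes; X ∈ τ? Yes.
Axiom (T2/T3): check pairwise unions and intersections of members of τ.
All pairwise intersections and unions checked — each lies in τ. Therefore τ satisfies (T1), (T2), (T3): it IS a topology on X.


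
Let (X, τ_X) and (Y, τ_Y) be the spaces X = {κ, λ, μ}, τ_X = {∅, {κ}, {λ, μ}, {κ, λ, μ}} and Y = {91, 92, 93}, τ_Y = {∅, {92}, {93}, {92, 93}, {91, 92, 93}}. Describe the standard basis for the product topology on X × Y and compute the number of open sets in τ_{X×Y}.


Basis B = {∅ × ∅, {κ} × {92}, {κ} × {93}, {κ} × {92, 93}, {λ, μ} × {92}, {λ, μ} × {93}, {κ} × {91, 92, 93}, {κ, λ, μ} × {92}, {κ, λ, μ} × {93}, {λ, μ} × {92, 93}, {κ, λ, μ} × {92, 93}, {λ, μ} × {91, 92, 93}, {κ, λ, μ} × {91, 92, 93}}; |τ_{X×Y}| = 25.

Enumerate products U × V with U ∈ τ_X, V ∈ τ_Y (deduplicated):
  ∅ × ∅ = {} (∅)
  {κ} × {92} = {(κ,92)}
  {κ} × {93} = {(κ,93)}
  {κ} × {92, 93} = {(κ,92), (κ,93)}
  {λ, μ} × {92} = {(λ,92), (μ,92)}
  {λ, μ} × {93} = {(λ,93), (μ,93)}
  {κ} × {91, 92, 93} = {(κ,91), (κ,92), (κ,93)}
  {κ, λ, μ} × {92} = {(κ,92), (λ,92), (μ,92)}
  {κ, λ, μ} × {93} = {(κ,93), (λ,93), (μ,93)}
  {λ, μ} × {92, 93} = {(λ,92), (λ,93), (μ,92), (μ,93)}
  {κ, λ, μ} × {92, 93} = {(κ,92), (κ,93), (λ,92), (λ,93), (μ,92), (μ,93)}
  {λ, μ} × {91, 92, 93} = {(λ,91), (λ,92), (λ,93), (μ,91), (μ,92), (μ,93)}
  {κ, λ, μ} × {91, 92, 93} = {(κ,91), (κ,92), (κ,93), (λ,91), (λ,92), (λ,93), (μ,91), (μ,92), (μ,93)}
These 13 distinct sets form the basis B.
Close under arbitrary unions to get τ_{X×Y}; counting gives |τ_{X×Y}| = 25.


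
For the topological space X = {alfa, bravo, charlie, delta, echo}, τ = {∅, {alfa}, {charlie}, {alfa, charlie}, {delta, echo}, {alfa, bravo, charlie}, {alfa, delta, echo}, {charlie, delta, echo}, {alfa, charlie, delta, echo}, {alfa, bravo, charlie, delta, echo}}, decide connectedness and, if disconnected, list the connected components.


(X, τ) is disconnected; components = [{delta, echo}, {alfa, bravo, charlie}].

Find clopen sets (U ∈ τ with X ∖ U ∈ τ):
  U = ∅, X ∖ U = {alfa, bravo, charlie, delta, echo} — both open, so U is clopen.
  U = {delta, echo}, X ∖ U = {alfa, bravo, charlie} — both open, so U is clopen.
  U = {alfa, bravo, charlie}, X ∖ U = {delta, echo} — both open, so U is clopen.
  U = {alfa, bravo, charlie, delta, echo}, X ∖ U = ∅ — both open, so U is clopen.
Nontrivial clopen(s) exist: e.g. {delta, echo}. So (X, τ) is disconnected.
Compute connected components by grouping points that agree on all clopens:
  component: {delta, echo}
  component: {alfa, bravo, charlie}


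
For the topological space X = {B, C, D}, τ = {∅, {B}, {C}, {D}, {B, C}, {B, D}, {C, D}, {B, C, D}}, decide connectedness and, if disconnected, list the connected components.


(X, τ) is disconnected; components = [{B}, {C}, {D}].

Find clopen sets (U ∈ τ with X ∖ U ∈ τ):
  U = ∅, X ∖ U = {B, C, D} — both open, so U is clopen.
  U = {B}, X ∖ U = {C, D} — both open, so U is clopen.
  U = {C}, X ∖ U = {B, D} — both open, so U is clopen.
  U = {D}, X ∖ U = {B, C} — both open, so U is clopen.
  U = {B, C}, X ∖ U = {D} — both open, so U is clopen.
  U = {B, D}, X ∖ U = {C} — both open, so U is clopen.
  U = {C, D}, X ∖ U = {B} — both open, so U is clopen.
  U = {B, C, D}, X ∖ U = ∅ — both open, so U is clopen.
Nontrivial clopen(s) exist: e.g. {D}. So (X, τ) is disconnected.
Compute connected components by grouping points that agree on all clopens:
  component: {B}
  component: {C}
  component: {D}


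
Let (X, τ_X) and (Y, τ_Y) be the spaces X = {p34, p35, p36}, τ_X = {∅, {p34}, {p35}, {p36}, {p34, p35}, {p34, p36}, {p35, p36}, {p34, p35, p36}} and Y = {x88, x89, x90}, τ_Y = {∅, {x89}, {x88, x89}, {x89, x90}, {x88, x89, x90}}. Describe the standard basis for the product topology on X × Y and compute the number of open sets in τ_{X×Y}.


Basis B = {∅ × ∅, {p34} × {x89}, {p35} × {x89}, {p36} × {x89}, {p34} × {x88, x89}, {p34} × {x89, x90}, {p34, p35} × {x89}, {p34, p36} × {x89}, {p35} × {x88, x89}, {p35} × {x89, x90}, {p35, p36} × {x89}, {p36} × {x88, x89}, {p36} × {x89, x90}, {p34} × {x88, x89, x90}, {p34, p35, p36} × {x89}, {p35} × {x88, x89, x90}, {p36} × {x88, x89, x90}, {p34, p35} × {x88, x89}, {p34, p36} × {x88, x89}, {p34, p35} × {x89, x90}, {p34, p36} × {x89, x90}, {p35, p36} × {x88, x89}, {p35, p36} × {x89, x90}, {p34, p35} × {x88, x89, x90}, {p34, p36} × {x88, x89, x90}, {p34, p35, p36} × {x88, x89}, {p34, p35, p36} × {x89, x90}, {p35, p36} × {x88, x89, x90}, {p34, p35, p36} × {x88, x89, x90}}; |τ_{X×Y}| = 125.

Enumerate products U × V with U ∈ τ_X, V ∈ τ_Y (deduplicated):
  ∅ × ∅ = {} (∅)
  {p34} × {x89} = {(p34,x89)}
  {p35} × {x89} = {(p35,x89)}
  {p36} × {x89} = {(p36,x89)}
  {p34} × {x88, x89} = {(p34,x88), (p34,x89)}
  {p34} × {x89, x90} = {(p34,x89), (p34,x90)}
  {p34, p35} × {x89} = {(p34,x89), (p35,x89)}
  {p34, p36} × {x89} = {(p34,x89), (p36,x89)}
  {p35} × {x88, x89} = {(p35,x88), (p35,x89)}
  {p35} × {x89, x90} = {(p35,x89), (p35,x90)}
  {p35, p36} × {x89} = {(p35,x89), (p36,x89)}
  {p36} × {x88, x89} = {(p36,x88), (p36,x89)}
  {p36} × {x89, x90} = {(p36,x89), (p36,x90)}
  {p34} × {x88, x89, x90} = {(p34,x88), (p34,x89), (p34,x90)}
  {p34, p35, p36} × {x89} = {(p34,x89), (p35,x89), (p36,x89)}
  {p35} × {x88, x89, x90} = {(p35,x88), (p35,x89), (p35,x90)}
  {p36} × {x88, x89, x90} = {(p36,x88), (p36,x89), (p36,x90)}
  {p34, p35} × {x88, x89} = {(p34,x88), (p34,x89), (p35,x88), (p35,x89)}
  {p34, p36} × {x88, x89} = {(p34,x88), (p34,x89), (p36,x88), (p36,x89)}
  {p34, p35} × {x89, x90} = {(p34,x89), (p34,x90), (p35,x89), (p35,x90)}
  {p34, p36} × {x89, x90} = {(p34,x89), (p34,x90), (p36,x89), (p36,x90)}
  {p35, p36} × {x88, x89} = {(p35,x88), (p35,x89), (p36,x88), (p36,x89)}
  {p35, p36} × {x89, x90} = {(p35,x89), (p35,x90), (p36,x89), (p36,x90)}
  {p34, p35} × {x88, x89, x90} = {(p34,x88), (p34,x89), (p34,x90), (p35,x88), (p35,x89), (p35,x90)}
  {p34, p36} × {x88, x89, x90} = {(p34,x88), (p34,x89), (p34,x90), (p36,x88), (p36,x89), (p36,x90)}
  {p34, p35, p36} × {x88, x89} = {(p34,x88), (p34,x89), (p35,x88), (p35,x89), (p36,x88), (p36,x89)}
  {p34, p35, p36} × {x89, x90} = {(p34,x89), (p34,x90), (p35,x89), (p35,x90), (p36,x89), (p36,x90)}
  {p35, p36} × {x88, x89, x90} = {(p35,x88), (p35,x89), (p35,x90), (p36,x88), (p36,x89), (p36,x90)}
  {p34, p35, p36} × {x88, x89, x90} = {(p34,x88), (p34,x89), (p34,x90), (p35,x88), (p35,x89), (p35,x90), (p36,x88), (p36,x89), (p36,x90)}
These 29 distinct sets form the basis B.
Close under arbitrary unions to get τ_{X×Y}; counting gives |τ_{X×Y}| = 125.


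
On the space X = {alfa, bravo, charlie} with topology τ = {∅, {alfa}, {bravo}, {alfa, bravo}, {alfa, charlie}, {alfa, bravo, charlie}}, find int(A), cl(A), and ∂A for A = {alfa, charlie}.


int(A) = {alfa, charlie}, cl(A) = {alfa, charlie}, ∂A = ∅.

Closed sets in (X, τ) are complements of opens:
  closed(X, τ) = {∅, {bravo}, {charlie}, {alfa, charlie}, {bravo, charlie}, {alfa, bravo, charlie}}.
int(A) = ⋃ {U ∈ τ : U ⊆ A}. Opens contained in A: ∅, {alfa}, {alfa, charlie}.
Taking the union of these: int(A) = {alfa, charlie}.
cl(A) = ⋂ {C closed : A ⊆ C}. Closed sets containing A: {alfa, charlie}, {alfa, bravo, charlie}.
Intersecting these: cl(A) = {alfa, charlie}.
∂A = cl(A) ∖ int(A) = {alfa, charlie} ∖ {alfa, charlie} = ∅.


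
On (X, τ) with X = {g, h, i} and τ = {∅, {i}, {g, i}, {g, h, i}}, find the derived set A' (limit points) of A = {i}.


A' = {g, h}

For each x ∈ X, list the open sets U ∈ τ with x ∈ U, then check whether U ∩ (A ∖ {x}) ≠ ∅ for every such U.
  x = g: opens ∋ x are {g, i}, {g, h, i}; each meets A ∖ {g}, so x IS a limit point.
  x = h: opens ∋ x are {g, h, i}; each meets A ∖ {h}, so x IS a limit point.
  x = i: open {i} ∋ x has {i} ∩ (A ∖ {i}) = ∅, so x is NOT a limit point.
Collecting: A' = {g, h}.


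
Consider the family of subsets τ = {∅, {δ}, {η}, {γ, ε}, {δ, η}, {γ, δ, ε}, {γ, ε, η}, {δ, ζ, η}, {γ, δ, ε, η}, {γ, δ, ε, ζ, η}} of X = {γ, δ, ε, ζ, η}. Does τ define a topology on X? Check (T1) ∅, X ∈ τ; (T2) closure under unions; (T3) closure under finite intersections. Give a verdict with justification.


τ IS a topology on X.

Axiom (T1): ∅ ∈ τ? Yes; X ∈ τ? Yes.
Axiom (T2/T3): check pairwise unions and intersections of members of τ.
All pairwise intersections and unions checked — each lies in τ. Therefore τ satisfies (T1), (T2), (T3): it IS a topology on X.


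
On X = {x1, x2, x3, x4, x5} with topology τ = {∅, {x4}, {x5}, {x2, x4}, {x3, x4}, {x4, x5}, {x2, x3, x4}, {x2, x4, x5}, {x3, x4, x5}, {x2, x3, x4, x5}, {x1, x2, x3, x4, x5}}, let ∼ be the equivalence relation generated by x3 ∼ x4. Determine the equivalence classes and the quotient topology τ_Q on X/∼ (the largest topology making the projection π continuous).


X/∼ = {[x1], [x2], [x3=x4], [x5]}; |τ_Q| = 7.

Equivalence classes: [x1], [x2], [x3=x4], [x5].
Quotient map π: X → X/∼ sends x1 ↦ [x1], x2 ↦ [x2], x3 ↦ [x3=x4], x4 ↦ [x3=x4], x5 ↦ [x5].
For each subset V ⊆ X/∼, compute π^{-1}(V) ⊆ X and check whether π^{-1}(V) ∈ τ. V is open in τ_Q iff π^{-1}(V) ∈ τ.
  V = {}: π^{-1}(V) = ∅ ∈ τ ✓.
  V = {[x1]}: π^{-1}(V) = {x1} ∉ τ ✗.
  V = {[x2]}: π^{-1}(V) = {x2} ∉ τ ✗.
  V = {[x1], [x2]}: π^{-1}(V) = {x1, x2} ∉ τ ✗.
  V = {[x3=x4]}: π^{-1}(V) = {x3, x4} ∈ τ ✓.
  V = {[x1], [x3=x4]}: π^{-1}(V) = {x1, x3, x4} ∉ τ ✗.
  V = {[x2], [x3=x4]}: π^{-1}(V) = {x2, x3, x4} ∈ τ ✓.
  V = {[x1], [x2], [x3=x4]}: π^{-1}(V) = {x1, x2, x3, x4} ∉ τ ✗.
  V = {[x5]}: π^{-1}(V) = {x5} ∈ τ ✓.
  V = {[x1], [x5]}: π^{-1}(V) = {x1, x5} ∉ τ ✗.
  V = {[x2], [x5]}: π^{-1}(V) = {x2, x5} ∉ τ ✗.
  V = {[x1], [x2], [x5]}: π^{-1}(V) = {x1, x2, x5} ∉ τ ✗.
  V = {[x3=x4], [x5]}: π^{-1}(V) = {x3, x4, x5} ∈ τ ✓.
  V = {[x1], [x3=x4], [x5]}: π^{-1}(V) = {x1, x3, x4, x5} ∉ τ ✗.
  V = {[x2], [x3=x4], [x5]}: π^{-1}(V) = {x2, x3, x4, x5} ∈ τ ✓.
  V = {[x1], [x2], [x3=x4], [x5]}: π^{-1}(V) = {x1, x2, x3, x4, x5} ∈ τ ✓.
Open sets in the quotient: τ_Q = {{}, {[x3=x4]}, {[x2], [x3=x4]}, {[x5]}, {[x3=x4], [x5]}, {[x2], [x3=x4], [x5]}, {[x1], [x2], [x3=x4], [x5]}} (7 elements).


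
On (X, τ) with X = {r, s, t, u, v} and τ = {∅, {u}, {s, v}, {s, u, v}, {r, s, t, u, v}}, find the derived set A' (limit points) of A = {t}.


A' = {r}

For each x ∈ X, list the open sets U ∈ τ with x ∈ U, then check whether U ∩ (A ∖ {x}) ≠ ∅ for every such U.
  x = r: opens ∋ x are {r, s, t, u, v}; each meets A ∖ {r}, so x IS a limit point.
  x = s: open {s, v} ∋ x has {s, v} ∩ (A ∖ {s}) = ∅, so x is NOT a limit point.
  x = t: open {r, s, t, u, v} ∋ x has {r, s, t, u, v} ∩ (A ∖ {t}) = ∅, so x is NOT a limit point.
  x = u: open {u} ∋ x has {u} ∩ (A ∖ {u}) = ∅, so x is NOT a limit point.
  x = v: open {s, v} ∋ x has {s, v} ∩ (A ∖ {v}) = ∅, so x is NOT a limit point.
Collecting: A' = {r}.


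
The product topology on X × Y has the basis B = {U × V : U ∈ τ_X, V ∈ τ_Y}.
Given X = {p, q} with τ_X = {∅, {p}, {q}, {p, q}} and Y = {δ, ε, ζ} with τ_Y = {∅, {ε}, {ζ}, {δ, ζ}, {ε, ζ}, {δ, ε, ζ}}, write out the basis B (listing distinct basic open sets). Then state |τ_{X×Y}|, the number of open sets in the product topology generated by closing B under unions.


Basis B = {∅ × ∅, {p} × {ε}, {p} × {ζ}, {q} × {ε}, {q} × {ζ}, {p} × {δ, ζ}, {p} × {ε, ζ}, {p, q} × {ε}, {p, q} × {ζ}, {q} × {δ, ζ}, {q} × {ε, ζ}, {p} × {δ, ε, ζ}, {q} × {δ, ε, ζ}, {p, q} × {δ, ζ}, {p, q} × {ε, ζ}, {p, q} × {δ, ε, ζ}}; |τ_{X×Y}| = 36.

Enumerate products U × V with U ∈ τ_X, V ∈ τ_Y (deduplicated):
  ∅ × ∅ = {} (∅)
  {p} × {ε} = {(p,ε)}
  {p} × {ζ} = {(p,ζ)}
  {q} × {ε} = {(q,ε)}
  {q} × {ζ} = {(q,ζ)}
  {p} × {δ, ζ} = {(p,δ), (p,ζ)}
  {p} × {ε, ζ} = {(p,ε), (p,ζ)}
  {p, q} × {ε} = {(p,ε), (q,ε)}
  {p, q} × {ζ} = {(p,ζ), (q,ζ)}
  {q} × {δ, ζ} = {(q,δ), (q,ζ)}
  {q} × {ε, ζ} = {(q,ε), (q,ζ)}
  {p} × {δ, ε, ζ} = {(p,δ), (p,ε), (p,ζ)}
  {q} × {δ, ε, ζ} = {(q,δ), (q,ε), (q,ζ)}
  {p, q} × {δ, ζ} = {(p,δ), (p,ζ), (q,δ), (q,ζ)}
  {p, q} × {ε, ζ} = {(p,ε), (p,ζ), (q,ε), (q,ζ)}
  {p, q} × {δ, ε, ζ} = {(p,δ), (p,ε), (p,ζ), (q,δ), (q,ε), (q,ζ)}
These 16 distinct sets form the basis B.
Close under arbitrary unions to get τ_{X×Y}; counting gives |τ_{X×Y}| = 36.


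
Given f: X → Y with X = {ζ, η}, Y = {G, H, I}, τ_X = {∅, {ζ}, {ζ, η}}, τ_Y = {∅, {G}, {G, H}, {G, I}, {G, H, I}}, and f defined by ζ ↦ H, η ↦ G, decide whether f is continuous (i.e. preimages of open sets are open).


f is NOT continuous.

Compute f^{-1}(U) for each U ∈ τ_Y:
  U = ∅: f^{-1}(U) = ∅ ∈ τ_X ✓.
  U = {G}: f^{-1}(U) = {η} ∉ τ_X ✗.
  U = {G, H}: f^{-1}(U) = {ζ, η} ∈ τ_X ✓.
  U = {G, I}: f^{-1}(U) = {η} ∉ τ_X ✗.
  U = {G, H, I}: f^{-1}(U) = {ζ, η} ∈ τ_X ✓.
Found U = {G} with f^{-1}(U) = {η} not in τ_X. Therefore f is NOT continuous.


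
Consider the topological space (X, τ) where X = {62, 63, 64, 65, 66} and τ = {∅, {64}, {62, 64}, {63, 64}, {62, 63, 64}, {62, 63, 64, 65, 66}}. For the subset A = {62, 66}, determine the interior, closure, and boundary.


int(A) = ∅, cl(A) = {62, 65, 66}, ∂A = {62, 65, 66}.

Closed sets in (X, τ) are complements of opens:
  closed(X, τ) = {∅, {65, 66}, {62, 65, 66}, {63, 65, 66}, {62, 63, 65, 66}, {62, 63, 64, 65, 66}}.
int(A) = ⋃ {U ∈ τ : U ⊆ A}. Opens contained in A: ∅.
Taking the union of these: int(A) = ∅.
cl(A) = ⋂ {C closed : A ⊆ C}. Closed sets containing A: {62, 65, 66}, {62, 63, 65, 66}, {62, 63, 64, 65, 66}.
Intersecting these: cl(A) = {62, 65, 66}.
∂A = cl(A) ∖ int(A) = {62, 65, 66} ∖ ∅ = {62, 65, 66}.


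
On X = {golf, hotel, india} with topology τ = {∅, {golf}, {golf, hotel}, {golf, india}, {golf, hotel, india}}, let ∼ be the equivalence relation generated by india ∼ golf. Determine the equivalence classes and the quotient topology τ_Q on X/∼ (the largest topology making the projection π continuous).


X/∼ = {[golf=india], [hotel]}; |τ_Q| = 3.

Equivalence classes: [golf=india], [hotel].
Quotient map π: X → X/∼ sends golf ↦ [golf=india], hotel ↦ [hotel], india ↦ [golf=india].
For each subset V ⊆ X/∼, compute π^{-1}(V) ⊆ X and check whether π^{-1}(V) ∈ τ. V is open in τ_Q iff π^{-1}(V) ∈ τ.
  V = {}: π^{-1}(V) = ∅ ∈ τ ✓.
  V = {[golf=india]}: π^{-1}(V) = {golf, india} ∈ τ ✓.
  V = {[hotel]}: π^{-1}(V) = {hotel} ∉ τ ✗.
  V = {[golf=india], [hotel]}: π^{-1}(V) = {golf, hotel, india} ∈ τ ✓.
Open sets in the quotient: τ_Q = {{}, {[golf=india]}, {[golf=india], [hotel]}} (3 elements).


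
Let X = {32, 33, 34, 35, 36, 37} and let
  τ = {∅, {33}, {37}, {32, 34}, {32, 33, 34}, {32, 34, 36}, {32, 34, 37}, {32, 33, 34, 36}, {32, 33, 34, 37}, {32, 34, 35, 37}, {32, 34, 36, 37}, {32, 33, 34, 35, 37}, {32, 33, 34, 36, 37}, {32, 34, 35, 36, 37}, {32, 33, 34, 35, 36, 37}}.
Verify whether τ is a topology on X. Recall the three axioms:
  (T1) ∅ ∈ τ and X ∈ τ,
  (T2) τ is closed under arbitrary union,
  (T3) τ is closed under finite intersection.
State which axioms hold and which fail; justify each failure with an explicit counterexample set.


τ is NOT a topology on X.

Axiom (T1): ∅ ∈ τ? Yes; X ∈ τ? Yes.
Axiom (T2/T3): check pairwise unions and intersections of members of τ.
Counterexample for (T2): {33} ∪ {37} = {33, 37} ∉ τ. Therefore τ is NOT a topology.


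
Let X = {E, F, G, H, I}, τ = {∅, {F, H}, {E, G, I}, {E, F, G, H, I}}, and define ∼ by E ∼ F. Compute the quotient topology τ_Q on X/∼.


X/∼ = {[E=F], [G], [H], [I]}; |τ_Q| = 2.

Equivalence classes: [E=F], [G], [H], [I].
Quotient map π: X → X/∼ sends E ↦ [E=F], F ↦ [E=F], G ↦ [G], H ↦ [H], I ↦ [I].
For each subset V ⊆ X/∼, compute π^{-1}(V) ⊆ X and check whether π^{-1}(V) ∈ τ. V is open in τ_Q iff π^{-1}(V) ∈ τ.
  V = {}: π^{-1}(V) = ∅ ∈ τ ✓.
  V = {[E=F]}: π^{-1}(V) = {E, F} ∉ τ ✗.
  V = {[G]}: π^{-1}(V) = {G} ∉ τ ✗.
  V = {[E=F], [G]}: π^{-1}(V) = {E, F, G} ∉ τ ✗.
  V = {[H]}: π^{-1}(V) = {H} ∉ τ ✗.
  V = {[E=F], [H]}: π^{-1}(V) = {E, F, H} ∉ τ ✗.
  V = {[G], [H]}: π^{-1}(V) = {G, H} ∉ τ ✗.
  V = {[E=F], [G], [H]}: π^{-1}(V) = {E, F, G, H} ∉ τ ✗.
  V = {[I]}: π^{-1}(V) = {I} ∉ τ ✗.
  V = {[E=F], [I]}: π^{-1}(V) = {E, F, I} ∉ τ ✗.
  V = {[G], [I]}: π^{-1}(V) = {G, I} ∉ τ ✗.
  V = {[E=F], [G], [I]}: π^{-1}(V) = {E, F, G, I} ∉ τ ✗.
  V = {[H], [I]}: π^{-1}(V) = {H, I} ∉ τ ✗.
  V = {[E=F], [H], [I]}: π^{-1}(V) = {E, F, H, I} ∉ τ ✗.
  V = {[G], [H], [I]}: π^{-1}(V) = {G, H, I} ∉ τ ✗.
  V = {[E=F], [G], [H], [I]}: π^{-1}(V) = {E, F, G, H, I} ∈ τ ✓.
Open sets in the quotient: τ_Q = {{}, {[E=F], [G], [H], [I]}} (2 elements).


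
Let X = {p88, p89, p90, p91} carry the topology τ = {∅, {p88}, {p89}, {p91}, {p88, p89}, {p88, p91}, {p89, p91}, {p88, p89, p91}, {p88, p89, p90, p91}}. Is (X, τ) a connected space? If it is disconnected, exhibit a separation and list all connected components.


(X, τ) is connected.

Find clopen sets (U ∈ τ with X ∖ U ∈ τ):
  U = ∅, X ∖ U = {p88, p89, p90, p91} — both open, so U is clopen.
  U = {p88, p89, p90, p91}, X ∖ U = ∅ — both open, so U is clopen.
Only trivial clopens (∅ and X) exist, so (X, τ) is connected.
Compute connected components by grouping points that agree on all clopens:
  component: {p88, p89, p90, p91}


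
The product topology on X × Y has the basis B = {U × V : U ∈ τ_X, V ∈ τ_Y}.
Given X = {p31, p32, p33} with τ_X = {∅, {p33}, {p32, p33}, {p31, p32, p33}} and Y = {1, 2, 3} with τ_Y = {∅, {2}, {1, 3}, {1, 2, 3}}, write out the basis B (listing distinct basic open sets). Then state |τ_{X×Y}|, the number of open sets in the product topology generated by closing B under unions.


Basis B = {∅ × ∅, {p33} × {2}, {p32, p33} × {2}, {p33} × {1, 3}, {p31, p32, p33} × {2}, {p33} × {1, 2, 3}, {p32, p33} × {1, 3}, {p31, p32, p33} × {1, 3}, {p32, p33} × {1, 2, 3}, {p31, p32, p33} × {1, 2, 3}}; |τ_{X×Y}| = 16.

Enumerate products U × V with U ∈ τ_X, V ∈ τ_Y (deduplicated):
  ∅ × ∅ = {} (∅)
  {p33} × {2} = {(p33,2)}
  {p32, p33} × {2} = {(p32,2), (p33,2)}
  {p33} × {1, 3} = {(p33,1), (p33,3)}
  {p31, p32, p33} × {2} = {(p31,2), (p32,2), (p33,2)}
  {p33} × {1, 2, 3} = {(p33,1), (p33,2), (p33,3)}
  {p32, p33} × {1, 3} = {(p32,1), (p32,3), (p33,1), (p33,3)}
  {p31, p32, p33} × {1, 3} = {(p31,1), (p31,3), (p32,1), (p32,3), (p33,1), (p33,3)}
  {p32, p33} × {1, 2, 3} = {(p32,1), (p32,2), (p32,3), (p33,1), (p33,2), (p33,3)}
  {p31, p32, p33} × {1, 2, 3} = {(p31,1), (p31,2), (p31,3), (p32,1), (p32,2), (p32,3), (p33,1), (p33,2), (p33,3)}
These 10 distinct sets form the basis B.
Close under arbitrary unions to get τ_{X×Y}; counting gives |τ_{X×Y}| = 16.


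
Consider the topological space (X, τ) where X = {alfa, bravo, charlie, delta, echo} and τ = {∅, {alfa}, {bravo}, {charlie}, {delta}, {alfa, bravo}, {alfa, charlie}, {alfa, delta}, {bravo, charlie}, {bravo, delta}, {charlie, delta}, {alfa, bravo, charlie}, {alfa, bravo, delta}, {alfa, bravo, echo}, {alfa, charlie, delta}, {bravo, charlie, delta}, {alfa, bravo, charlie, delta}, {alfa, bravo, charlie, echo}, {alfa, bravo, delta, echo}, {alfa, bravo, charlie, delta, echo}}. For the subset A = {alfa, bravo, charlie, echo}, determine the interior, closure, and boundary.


int(A) = {alfa, bravo, charlie, echo}, cl(A) = {alfa, bravo, charlie, echo}, ∂A = ∅.

Closed sets in (X, τ) are complements of opens:
  closed(X, τ) = {∅, {charlie}, {delta}, {echo}, {alfa, echo}, {bravo, echo}, {charlie, delta}, {charlie, echo}, {delta, echo}, {alfa, bravo, echo}, {alfa, charlie, echo}, {alfa, delta, echo}, {bravo, charlie, echo}, {bravo, delta, echo}, {charlie, delta, echo}, {alfa, bravo, charlie, echo}, {alfa, bravo, delta, echo}, {alfa, charlie, delta, echo}, {bravo, charlie, delta, echo}, {alfa, bravo, charlie, delta, echo}}.
int(A) = ⋃ {U ∈ τ : U ⊆ A}. Opens contained in A: ∅, {alfa}, {bravo}, {charlie}, {alfa, bravo}, {alfa, charlie}, {bravo, charlie}, {alfa, bravo, charlie}, {alfa, bravo, echo}, {alfa, bravo, charlie, echo}.
Taking the union of these: int(A) = {alfa, bravo, charlie, echo}.
cl(A) = ⋂ {C closed : A ⊆ C}. Closed sets containing A: {alfa, bravo, charlie, echo}, {alfa, bravo, charlie, delta, echo}.
Intersecting these: cl(A) = {alfa, bravo, charlie, echo}.
∂A = cl(A) ∖ int(A) = {alfa, bravo, charlie, echo} ∖ {alfa, bravo, charlie, echo} = ∅.


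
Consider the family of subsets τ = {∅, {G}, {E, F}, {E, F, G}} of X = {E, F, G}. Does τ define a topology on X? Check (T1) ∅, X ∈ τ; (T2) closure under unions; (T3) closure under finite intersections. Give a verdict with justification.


τ IS a topology on X.

Axiom (T1): ∅ ∈ τ? Yes; X ∈ τ? Yes.
Axiom (T2/T3): check pairwise unions and intersections of members of τ.
All pairwise intersections and unions checked — each lies in τ. Therefore τ satisfies (T1), (T2), (T3): it IS a topology on X.


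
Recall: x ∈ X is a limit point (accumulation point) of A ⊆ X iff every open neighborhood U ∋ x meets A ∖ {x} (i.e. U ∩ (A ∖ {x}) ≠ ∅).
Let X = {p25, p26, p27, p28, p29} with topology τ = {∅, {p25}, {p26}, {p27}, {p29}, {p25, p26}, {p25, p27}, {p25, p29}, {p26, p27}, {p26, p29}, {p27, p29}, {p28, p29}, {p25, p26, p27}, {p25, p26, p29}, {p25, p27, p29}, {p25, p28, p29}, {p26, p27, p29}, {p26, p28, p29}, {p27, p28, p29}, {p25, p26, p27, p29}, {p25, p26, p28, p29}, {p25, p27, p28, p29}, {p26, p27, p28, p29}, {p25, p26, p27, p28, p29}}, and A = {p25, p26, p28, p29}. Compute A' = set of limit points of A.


A' = {p28}

For each x ∈ X, list the open sets U ∈ τ with x ∈ U, then check whether U ∩ (A ∖ {x}) ≠ ∅ for every such U.
  x = p25: open {p25} ∋ x has {p25} ∩ (A ∖ {p25}) = ∅, so x is NOT a limit point.
  x = p26: open {p26} ∋ x has {p26} ∩ (A ∖ {p26}) = ∅, so x is NOT a limit point.
  x = p27: open {p27} ∋ x has {p27} ∩ (A ∖ {p27}) = ∅, so x is NOT a limit point.
  x = p28: opens ∋ x are {p28, p29}, {p25, p28, p29}, {p26, p28, p29}, {p27, p28, p29}, {p25, p26, p28, p29}, {p25, p27, p28, p29}, {p26, p27, p28, p29}, {p25, p26, p27, p28, p29}; each meets A ∖ {p28}, so x IS a limit point.
  x = p29: open {p29} ∋ x has {p29} ∩ (A ∖ {p29}) = ∅, so x is NOT a limit point.
Collecting: A' = {p28}.


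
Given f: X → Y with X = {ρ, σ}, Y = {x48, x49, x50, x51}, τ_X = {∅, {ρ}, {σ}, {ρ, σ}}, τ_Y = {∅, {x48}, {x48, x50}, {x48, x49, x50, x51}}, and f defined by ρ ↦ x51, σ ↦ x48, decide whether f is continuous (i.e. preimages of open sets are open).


f IS continuous.

Compute f^{-1}(U) for each U ∈ τ_Y:
  U = ∅: f^{-1}(U) = ∅ ∈ τ_X ✓.
  U = {x48}: f^{-1}(U) = {σ} ∈ τ_X ✓.
  U = {x48, x50}: f^{-1}(U) = {σ} ∈ τ_X ✓.
  U = {x48, x49, x50, x51}: f^{-1}(U) = {ρ, σ} ∈ τ_X ✓.
Every preimage lies in τ_X, so f IS continuous.


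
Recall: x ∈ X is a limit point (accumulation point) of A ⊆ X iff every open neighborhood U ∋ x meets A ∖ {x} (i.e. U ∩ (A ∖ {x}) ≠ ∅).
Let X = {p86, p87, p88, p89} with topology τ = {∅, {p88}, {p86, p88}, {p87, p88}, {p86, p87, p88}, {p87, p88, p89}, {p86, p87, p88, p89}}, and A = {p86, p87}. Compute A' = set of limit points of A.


A' = {p89}

For each x ∈ X, list the open sets U ∈ τ with x ∈ U, then check whether U ∩ (A ∖ {x}) ≠ ∅ for every such U.
  x = p86: open {p86, p88} ∋ x has {p86, p88} ∩ (A ∖ {p86}) = ∅, so x is NOT a limit point.
  x = p87: open {p87, p88} ∋ x has {p87, p88} ∩ (A ∖ {p87}) = ∅, so x is NOT a limit point.
  x = p88: open {p88} ∋ x has {p88} ∩ (A ∖ {p88}) = ∅, so x is NOT a limit point.
  x = p89: opens ∋ x are {p87, p88, p89}, {p86, p87, p88, p89}; each meets A ∖ {p89}, so x IS a limit point.
Collecting: A' = {p89}.


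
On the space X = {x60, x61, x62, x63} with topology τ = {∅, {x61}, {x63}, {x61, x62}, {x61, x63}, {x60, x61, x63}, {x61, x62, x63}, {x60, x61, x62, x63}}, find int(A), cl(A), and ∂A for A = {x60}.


int(A) = ∅, cl(A) = {x60}, ∂A = {x60}.

Closed sets in (X, τ) are complements of opens:
  closed(X, τ) = {∅, {x60}, {x62}, {x60, x62}, {x60, x63}, {x60, x61, x62}, {x60, x62, x63}, {x60, x61, x62, x63}}.
int(A) = ⋃ {U ∈ τ : U ⊆ A}. Opens contained in A: ∅.
Taking the union of these: int(A) = ∅.
cl(A) = ⋂ {C closed : A ⊆ C}. Closed sets containing A: {x60}, {x60, x62}, {x60, x63}, {x60, x61, x62}, {x60, x62, x63}, {x60, x61, x62, x63}.
Intersecting these: cl(A) = {x60}.
∂A = cl(A) ∖ int(A) = {x60} ∖ ∅ = {x60}.


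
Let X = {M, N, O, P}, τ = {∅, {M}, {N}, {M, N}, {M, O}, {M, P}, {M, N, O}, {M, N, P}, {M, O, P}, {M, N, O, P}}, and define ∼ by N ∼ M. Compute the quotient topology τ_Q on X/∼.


X/∼ = {[M=N], [O], [P]}; |τ_Q| = 5.

Equivalence classes: [M=N], [O], [P].
Quotient map π: X → X/∼ sends M ↦ [M=N], N ↦ [M=N], O ↦ [O], P ↦ [P].
For each subset V ⊆ X/∼, compute π^{-1}(V) ⊆ X and check whether π^{-1}(V) ∈ τ. V is open in τ_Q iff π^{-1}(V) ∈ τ.
  V = {}: π^{-1}(V) = ∅ ∈ τ ✓.
  V = {[M=N]}: π^{-1}(V) = {M, N} ∈ τ ✓.
  V = {[O]}: π^{-1}(V) = {O} ∉ τ ✗.
  V = {[M=N], [O]}: π^{-1}(V) = {M, N, O} ∈ τ ✓.
  V = {[P]}: π^{-1}(V) = {P} ∉ τ ✗.
  V = {[M=N], [P]}: π^{-1}(V) = {M, N, P} ∈ τ ✓.
  V = {[O], [P]}: π^{-1}(V) = {O, P} ∉ τ ✗.
  V = {[M=N], [O], [P]}: π^{-1}(V) = {M, N, O, P} ∈ τ ✓.
Open sets in the quotient: τ_Q = {{}, {[M=N]}, {[M=N], [O]}, {[M=N], [P]}, {[M=N], [O], [P]}} (5 elements).


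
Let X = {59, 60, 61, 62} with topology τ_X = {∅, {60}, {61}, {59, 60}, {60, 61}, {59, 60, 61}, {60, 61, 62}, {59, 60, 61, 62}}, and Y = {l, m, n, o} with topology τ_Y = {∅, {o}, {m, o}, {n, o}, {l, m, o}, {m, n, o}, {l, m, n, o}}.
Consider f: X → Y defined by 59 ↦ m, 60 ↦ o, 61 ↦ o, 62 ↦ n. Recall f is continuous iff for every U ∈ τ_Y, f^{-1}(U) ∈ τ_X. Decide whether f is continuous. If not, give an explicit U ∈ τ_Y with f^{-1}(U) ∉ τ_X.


f IS continuous.

Compute f^{-1}(U) for each U ∈ τ_Y:
  U = ∅: f^{-1}(U) = ∅ ∈ τ_X ✓.
  U = {o}: f^{-1}(U) = {60, 61} ∈ τ_X ✓.
  U = {m, o}: f^{-1}(U) = {59, 60, 61} ∈ τ_X ✓.
  U = {n, o}: f^{-1}(U) = {60, 61, 62} ∈ τ_X ✓.
  U = {l, m, o}: f^{-1}(U) = {59, 60, 61} ∈ τ_X ✓.
  U = {m, n, o}: f^{-1}(U) = {59, 60, 61, 62} ∈ τ_X ✓.
  U = {l, m, n, o}: f^{-1}(U) = {59, 60, 61, 62} ∈ τ_X ✓.
Every preimage lies in τ_X, so f IS continuous.


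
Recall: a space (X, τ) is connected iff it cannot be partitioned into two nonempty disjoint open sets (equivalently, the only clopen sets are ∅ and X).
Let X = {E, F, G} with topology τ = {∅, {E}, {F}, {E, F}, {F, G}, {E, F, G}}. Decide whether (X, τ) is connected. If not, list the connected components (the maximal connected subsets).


(X, τ) is disconnected; components = [{E}, {F, G}].

Find clopen sets (U ∈ τ with X ∖ U ∈ τ):
  U = ∅, X ∖ U = {E, F, G} — both open, so U is clopen.
  U = {E}, X ∖ U = {F, G} — both open, so U is clopen.
  U = {F, G}, X ∖ U = {E} — both open, so U is clopen.
  U = {E, F, G}, X ∖ U = ∅ — both open, so U is clopen.
Nontrivial clopen(s) exist: e.g. {F, G}. So (X, τ) is disconnected.
Compute connected components by grouping points that agree on all clopens:
  component: {E}
  component: {F, G}


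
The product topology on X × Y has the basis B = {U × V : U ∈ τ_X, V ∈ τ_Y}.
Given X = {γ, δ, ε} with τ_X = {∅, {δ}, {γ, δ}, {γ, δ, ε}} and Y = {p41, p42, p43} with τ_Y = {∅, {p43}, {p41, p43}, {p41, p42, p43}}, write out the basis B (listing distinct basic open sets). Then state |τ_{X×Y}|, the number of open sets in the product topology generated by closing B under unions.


Basis B = {∅ × ∅, {δ} × {p43}, {γ, δ} × {p43}, {δ} × {p41, p43}, {γ, δ, ε} × {p43}, {δ} × {p41, p42, p43}, {γ, δ} × {p41, p43}, {γ, δ} × {p41, p42, p43}, {γ, δ, ε} × {p41, p43}, {γ, δ, ε} × {p41, p42, p43}}; |τ_{X×Y}| = 20.

Enumerate products U × V with U ∈ τ_X, V ∈ τ_Y (deduplicated):
  ∅ × ∅ = {} (∅)
  {δ} × {p43} = {(δ,p43)}
  {γ, δ} × {p43} = {(γ,p43), (δ,p43)}
  {δ} × {p41, p43} = {(δ,p41), (δ,p43)}
  {γ, δ, ε} × {p43} = {(γ,p43), (δ,p43), (ε,p43)}
  {δ} × {p41, p42, p43} = {(δ,p41), (δ,p42), (δ,p43)}
  {γ, δ} × {p41, p43} = {(γ,p41), (γ,p43), (δ,p41), (δ,p43)}
  {γ, δ} × {p41, p42, p43} = {(γ,p41), (γ,p42), (γ,p43), (δ,p41), (δ,p42), (δ,p43)}
  {γ, δ, ε} × {p41, p43} = {(γ,p41), (γ,p43), (δ,p41), (δ,p43), (ε,p41), (ε,p43)}
  {γ, δ, ε} × {p41, p42, p43} = {(γ,p41), (γ,p42), (γ,p43), (δ,p41), (δ,p42), (δ,p43), (ε,p41), (ε,p42), (ε,p43)}
These 10 distinct sets form the basis B.
Close under arbitrary unions to get τ_{X×Y}; counting gives |τ_{X×Y}| = 20.


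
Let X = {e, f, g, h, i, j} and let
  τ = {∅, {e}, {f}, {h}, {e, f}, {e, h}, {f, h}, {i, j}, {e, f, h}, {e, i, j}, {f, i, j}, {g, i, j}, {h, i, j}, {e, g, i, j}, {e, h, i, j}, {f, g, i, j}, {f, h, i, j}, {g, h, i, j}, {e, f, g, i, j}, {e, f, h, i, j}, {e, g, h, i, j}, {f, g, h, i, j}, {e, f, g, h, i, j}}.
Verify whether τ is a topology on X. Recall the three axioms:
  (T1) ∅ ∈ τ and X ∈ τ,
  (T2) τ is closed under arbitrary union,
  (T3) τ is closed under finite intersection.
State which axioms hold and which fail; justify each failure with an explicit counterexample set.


τ is NOT a topology on X.

Axiom (T1): ∅ ∈ τ? Yes; X ∈ τ? Yes.
Axiom (T2/T3): check pairwise unions and intersections of members of τ.
Counterexample for (T2): {e} ∪ {f, i, j} = {e, f, i, j} ∉ τ. Therefore τ is NOT a topology.


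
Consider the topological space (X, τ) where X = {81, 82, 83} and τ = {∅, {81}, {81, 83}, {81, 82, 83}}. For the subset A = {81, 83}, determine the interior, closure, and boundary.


int(A) = {81, 83}, cl(A) = {81, 82, 83}, ∂A = {82}.

Closed sets in (X, τ) are complements of opens:
  closed(X, τ) = {∅, {82}, {82, 83}, {81, 82, 83}}.
int(A) = ⋃ {U ∈ τ : U ⊆ A}. Opens contained in A: ∅, {81}, {81, 83}.
Taking the union of these: int(A) = {81, 83}.
cl(A) = ⋂ {C closed : A ⊆ C}. Closed sets containing A: {81, 82, 83}.
Intersecting these: cl(A) = {81, 82, 83}.
∂A = cl(A) ∖ int(A) = {81, 82, 83} ∖ {81, 83} = {82}.


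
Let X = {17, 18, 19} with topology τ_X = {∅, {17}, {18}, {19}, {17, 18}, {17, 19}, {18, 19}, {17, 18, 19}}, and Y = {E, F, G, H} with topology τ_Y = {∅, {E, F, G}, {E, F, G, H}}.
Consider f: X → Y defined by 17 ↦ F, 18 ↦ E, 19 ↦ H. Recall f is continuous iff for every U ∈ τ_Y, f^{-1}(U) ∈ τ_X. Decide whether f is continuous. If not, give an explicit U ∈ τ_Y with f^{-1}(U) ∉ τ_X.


f IS continuous.

Compute f^{-1}(U) for each U ∈ τ_Y:
  U = ∅: f^{-1}(U) = ∅ ∈ τ_X ✓.
  U = {E, F, G}: f^{-1}(U) = {17, 18} ∈ τ_X ✓.
  U = {E, F, G, H}: f^{-1}(U) = {17, 18, 19} ∈ τ_X ✓.
Every preimage lies in τ_X, so f IS continuous.


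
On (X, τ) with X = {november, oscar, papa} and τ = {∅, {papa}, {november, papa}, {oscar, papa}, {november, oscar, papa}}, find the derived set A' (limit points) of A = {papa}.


A' = {november, oscar}

For each x ∈ X, list the open sets U ∈ τ with x ∈ U, then check whether U ∩ (A ∖ {x}) ≠ ∅ for every such U.
  x = november: opens ∋ x are {november, papa}, {november, oscar, papa}; each meets A ∖ {november}, so x IS a limit point.
  x = oscar: opens ∋ x are {oscar, papa}, {november, oscar, papa}; each meets A ∖ {oscar}, so x IS a limit point.
  x = papa: open {papa} ∋ x has {papa} ∩ (A ∖ {papa}) = ∅, so x is NOT a limit point.
Collecting: A' = {november, oscar}.


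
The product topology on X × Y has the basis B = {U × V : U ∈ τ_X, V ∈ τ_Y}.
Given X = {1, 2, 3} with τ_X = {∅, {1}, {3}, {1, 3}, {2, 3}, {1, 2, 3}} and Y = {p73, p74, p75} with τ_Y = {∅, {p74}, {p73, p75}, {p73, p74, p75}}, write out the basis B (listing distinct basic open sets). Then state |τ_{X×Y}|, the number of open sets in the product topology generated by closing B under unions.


Basis B = {∅ × ∅, {1} × {p74}, {3} × {p74}, {1} × {p73, p75}, {1, 3} × {p74}, {2, 3} × {p74}, {3} × {p73, p75}, {1} × {p73, p74, p75}, {1, 2, 3} × {p74}, {3} × {p73, p74, p75}, {1, 3} × {p73, p75}, {2, 3} × {p73, p75}, {1, 3} × {p73, p74, p75}, {1, 2, 3} × {p73, p75}, {2, 3} × {p73, p74, p75}, {1, 2, 3} × {p73, p74, p75}}; |τ_{X×Y}| = 36.

Enumerate products U × V with U ∈ τ_X, V ∈ τ_Y (deduplicated):
  ∅ × ∅ = {} (∅)
  {1} × {p74} = {(1,p74)}
  {3} × {p74} = {(3,p74)}
  {1} × {p73, p75} = {(1,p73), (1,p75)}
  {1, 3} × {p74} = {(1,p74), (3,p74)}
  {2, 3} × {p74} = {(2,p74), (3,p74)}
  {3} × {p73, p75} = {(3,p73), (3,p75)}
  {1} × {p73, p74, p75} = {(1,p73), (1,p74), (1,p75)}
  {1, 2, 3} × {p74} = {(1,p74), (2,p74), (3,p74)}
  {3} × {p73, p74, p75} = {(3,p73), (3,p74), (3,p75)}
  {1, 3} × {p73, p75} = {(1,p73), (1,p75), (3,p73), (3,p75)}
  {2, 3} × {p73, p75} = {(2,p73), (2,p75), (3,p73), (3,p75)}
  {1, 3} × {p73, p74, p75} = {(1,p73), (1,p74), (1,p75), (3,p73), (3,p74), (3,p75)}
  {1, 2, 3} × {p73, p75} = {(1,p73), (1,p75), (2,p73), (2,p75), (3,p73), (3,p75)}
  {2, 3} × {p73, p74, p75} = {(2,p73), (2,p74), (2,p75), (3,p73), (3,p74), (3,p75)}
  {1, 2, 3} × {p73, p74, p75} = {(1,p73), (1,p74), (1,p75), (2,p73), (2,p74), (2,p75), (3,p73), (3,p74), (3,p75)}
These 16 distinct sets form the basis B.
Close under arbitrary unions to get τ_{X×Y}; counting gives |τ_{X×Y}| = 36.
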